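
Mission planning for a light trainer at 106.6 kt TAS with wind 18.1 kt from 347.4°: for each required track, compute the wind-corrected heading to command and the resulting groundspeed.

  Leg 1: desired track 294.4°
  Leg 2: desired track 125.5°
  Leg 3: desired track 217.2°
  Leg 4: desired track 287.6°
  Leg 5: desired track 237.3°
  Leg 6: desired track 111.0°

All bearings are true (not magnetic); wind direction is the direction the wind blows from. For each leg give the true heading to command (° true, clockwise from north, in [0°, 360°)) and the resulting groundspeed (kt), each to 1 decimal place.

Leg 1: desired track 294.4°; wind correction +7.8° → command heading 302.2°, groundspeed 94.7 kt
Leg 2: desired track 125.5°; wind correction -6.5° → command heading 119.0°, groundspeed 119.4 kt
Leg 3: desired track 217.2°; wind correction +7.5° → command heading 224.7°, groundspeed 117.4 kt
Leg 4: desired track 287.6°; wind correction +8.4° → command heading 296.0°, groundspeed 96.3 kt
Leg 5: desired track 237.3°; wind correction +9.2° → command heading 246.5°, groundspeed 111.5 kt
Leg 6: desired track 111.0°; wind correction -8.1° → command heading 102.9°, groundspeed 115.5 kt

Leg 1: heading=302.2°, groundspeed=94.7 kt
Leg 2: heading=119.0°, groundspeed=119.4 kt
Leg 3: heading=224.7°, groundspeed=117.4 kt
Leg 4: heading=296.0°, groundspeed=96.3 kt
Leg 5: heading=246.5°, groundspeed=111.5 kt
Leg 6: heading=102.9°, groundspeed=115.5 kt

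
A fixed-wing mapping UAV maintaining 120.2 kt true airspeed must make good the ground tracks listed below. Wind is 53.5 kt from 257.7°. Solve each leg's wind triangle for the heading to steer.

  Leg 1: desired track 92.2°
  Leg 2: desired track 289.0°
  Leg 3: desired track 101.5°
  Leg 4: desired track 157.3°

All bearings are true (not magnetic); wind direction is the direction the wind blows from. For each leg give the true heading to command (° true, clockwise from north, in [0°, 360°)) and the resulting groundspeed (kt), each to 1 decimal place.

Leg 1: desired track 92.2°; wind correction +6.4° → command heading 98.6°, groundspeed 171.2 kt
Leg 2: desired track 289.0°; wind correction -13.4° → command heading 275.6°, groundspeed 71.2 kt
Leg 3: desired track 101.5°; wind correction +10.3° → command heading 111.8°, groundspeed 167.2 kt
Leg 4: desired track 157.3°; wind correction +26.0° → command heading 183.3°, groundspeed 117.7 kt

Leg 1: heading=98.6°, groundspeed=171.2 kt
Leg 2: heading=275.6°, groundspeed=71.2 kt
Leg 3: heading=111.8°, groundspeed=167.2 kt
Leg 4: heading=183.3°, groundspeed=117.7 kt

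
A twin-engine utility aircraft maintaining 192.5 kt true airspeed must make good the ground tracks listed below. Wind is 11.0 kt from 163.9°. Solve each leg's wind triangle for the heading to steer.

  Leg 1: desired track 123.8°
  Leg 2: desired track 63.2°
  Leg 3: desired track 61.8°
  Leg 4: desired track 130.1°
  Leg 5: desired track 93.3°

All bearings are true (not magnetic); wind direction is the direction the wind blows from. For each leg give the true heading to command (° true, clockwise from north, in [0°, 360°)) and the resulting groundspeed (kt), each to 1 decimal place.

Leg 1: heading=125.9°, groundspeed=184.0 kt
Leg 2: heading=66.4°, groundspeed=194.2 kt
Leg 3: heading=65.0°, groundspeed=194.5 kt
Leg 4: heading=131.9°, groundspeed=183.3 kt
Leg 5: heading=96.4°, groundspeed=188.6 kt

Leg 1: desired track 123.8°; wind correction +2.1° → command heading 125.9°, groundspeed 184.0 kt
Leg 2: desired track 63.2°; wind correction +3.2° → command heading 66.4°, groundspeed 194.2 kt
Leg 3: desired track 61.8°; wind correction +3.2° → command heading 65.0°, groundspeed 194.5 kt
Leg 4: desired track 130.1°; wind correction +1.8° → command heading 131.9°, groundspeed 183.3 kt
Leg 5: desired track 93.3°; wind correction +3.1° → command heading 96.4°, groundspeed 188.6 kt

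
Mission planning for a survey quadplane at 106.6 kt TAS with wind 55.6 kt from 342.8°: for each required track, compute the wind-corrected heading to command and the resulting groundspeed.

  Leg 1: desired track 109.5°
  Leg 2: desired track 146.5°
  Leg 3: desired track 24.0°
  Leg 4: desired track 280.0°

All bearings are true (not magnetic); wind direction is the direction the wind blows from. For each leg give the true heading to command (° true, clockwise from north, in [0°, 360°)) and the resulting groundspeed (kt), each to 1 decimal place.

Leg 1: desired track 109.5°; wind correction -24.7° → command heading 84.8°, groundspeed 130.1 kt
Leg 2: desired track 146.5°; wind correction -8.4° → command heading 138.1°, groundspeed 158.8 kt
Leg 3: desired track 24.0°; wind correction -20.1° → command heading 3.9°, groundspeed 58.3 kt
Leg 4: desired track 280.0°; wind correction +27.6° → command heading 307.6°, groundspeed 69.0 kt

Leg 1: heading=84.8°, groundspeed=130.1 kt
Leg 2: heading=138.1°, groundspeed=158.8 kt
Leg 3: heading=3.9°, groundspeed=58.3 kt
Leg 4: heading=307.6°, groundspeed=69.0 kt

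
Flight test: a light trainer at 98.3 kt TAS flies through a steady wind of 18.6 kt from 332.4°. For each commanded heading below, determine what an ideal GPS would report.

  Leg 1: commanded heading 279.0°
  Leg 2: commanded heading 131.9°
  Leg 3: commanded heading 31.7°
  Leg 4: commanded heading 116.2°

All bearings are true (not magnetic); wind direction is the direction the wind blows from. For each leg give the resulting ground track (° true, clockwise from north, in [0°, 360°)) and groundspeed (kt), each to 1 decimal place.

Leg 1: track=269.3°, groundspeed=88.5 kt
Leg 2: track=135.1°, groundspeed=115.9 kt
Leg 3: track=41.9°, groundspeed=90.2 kt
Leg 4: track=121.7°, groundspeed=113.8 kt

Leg 1: heading 279.0°; drift -9.7° → track 269.3°, groundspeed 88.5 kt
Leg 2: heading 131.9°; drift +3.2° → track 135.1°, groundspeed 115.9 kt
Leg 3: heading 31.7°; drift +10.2° → track 41.9°, groundspeed 90.2 kt
Leg 4: heading 116.2°; drift +5.5° → track 121.7°, groundspeed 113.8 kt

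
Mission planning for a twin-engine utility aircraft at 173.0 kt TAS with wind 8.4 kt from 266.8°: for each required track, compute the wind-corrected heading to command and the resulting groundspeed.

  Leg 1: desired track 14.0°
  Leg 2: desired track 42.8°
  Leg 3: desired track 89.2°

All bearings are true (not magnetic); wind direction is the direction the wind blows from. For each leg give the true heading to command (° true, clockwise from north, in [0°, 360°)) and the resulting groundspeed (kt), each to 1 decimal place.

Leg 1: heading=11.3°, groundspeed=175.3 kt
Leg 2: heading=40.9°, groundspeed=178.9 kt
Leg 3: heading=89.3°, groundspeed=181.4 kt

Leg 1: desired track 14.0°; wind correction -2.7° → command heading 11.3°, groundspeed 175.3 kt
Leg 2: desired track 42.8°; wind correction -1.9° → command heading 40.9°, groundspeed 178.9 kt
Leg 3: desired track 89.2°; wind correction +0.1° → command heading 89.3°, groundspeed 181.4 kt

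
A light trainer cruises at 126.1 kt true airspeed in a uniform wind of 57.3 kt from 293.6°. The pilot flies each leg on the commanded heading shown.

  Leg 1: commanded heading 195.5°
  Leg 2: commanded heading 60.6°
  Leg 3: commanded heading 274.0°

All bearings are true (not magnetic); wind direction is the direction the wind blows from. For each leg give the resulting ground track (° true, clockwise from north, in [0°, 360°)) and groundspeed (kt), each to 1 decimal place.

Leg 1: track=172.6°, groundspeed=145.7 kt
Leg 2: track=76.5°, groundspeed=167.0 kt
Leg 3: track=259.1°, groundspeed=74.6 kt

Leg 1: heading 195.5°; drift -22.9° → track 172.6°, groundspeed 145.7 kt
Leg 2: heading 60.6°; drift +15.9° → track 76.5°, groundspeed 167.0 kt
Leg 3: heading 274.0°; drift -14.9° → track 259.1°, groundspeed 74.6 kt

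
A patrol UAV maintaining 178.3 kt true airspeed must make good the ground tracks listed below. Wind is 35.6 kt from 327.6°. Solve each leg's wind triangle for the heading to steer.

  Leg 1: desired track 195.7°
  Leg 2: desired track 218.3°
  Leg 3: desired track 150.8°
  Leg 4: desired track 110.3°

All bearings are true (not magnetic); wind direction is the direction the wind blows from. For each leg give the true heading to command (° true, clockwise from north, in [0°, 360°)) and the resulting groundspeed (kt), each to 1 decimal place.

Leg 1: desired track 195.7°; wind correction +8.5° → command heading 204.2°, groundspeed 200.1 kt
Leg 2: desired track 218.3°; wind correction +10.9° → command heading 229.2°, groundspeed 186.9 kt
Leg 3: desired track 150.8°; wind correction +0.6° → command heading 151.4°, groundspeed 213.8 kt
Leg 4: desired track 110.3°; wind correction -6.9° → command heading 103.4°, groundspeed 205.3 kt

Leg 1: heading=204.2°, groundspeed=200.1 kt
Leg 2: heading=229.2°, groundspeed=186.9 kt
Leg 3: heading=151.4°, groundspeed=213.8 kt
Leg 4: heading=103.4°, groundspeed=205.3 kt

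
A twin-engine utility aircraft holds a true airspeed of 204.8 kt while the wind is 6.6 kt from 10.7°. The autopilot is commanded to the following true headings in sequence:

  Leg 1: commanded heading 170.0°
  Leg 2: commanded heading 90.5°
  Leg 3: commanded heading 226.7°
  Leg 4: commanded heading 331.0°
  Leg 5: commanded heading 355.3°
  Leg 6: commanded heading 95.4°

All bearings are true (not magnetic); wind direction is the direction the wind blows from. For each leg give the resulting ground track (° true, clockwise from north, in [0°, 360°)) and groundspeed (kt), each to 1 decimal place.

Leg 1: heading 170.0°; drift +0.6° → track 170.6°, groundspeed 211.0 kt
Leg 2: heading 90.5°; drift +1.8° → track 92.3°, groundspeed 203.7 kt
Leg 3: heading 226.7°; drift -1.1° → track 225.6°, groundspeed 210.2 kt
Leg 4: heading 331.0°; drift -1.2° → track 329.8°, groundspeed 199.8 kt
Leg 5: heading 355.3°; drift -0.5° → track 354.8°, groundspeed 198.4 kt
Leg 6: heading 95.4°; drift +1.8° → track 97.2°, groundspeed 204.3 kt

Leg 1: track=170.6°, groundspeed=211.0 kt
Leg 2: track=92.3°, groundspeed=203.7 kt
Leg 3: track=225.6°, groundspeed=210.2 kt
Leg 4: track=329.8°, groundspeed=199.8 kt
Leg 5: track=354.8°, groundspeed=198.4 kt
Leg 6: track=97.2°, groundspeed=204.3 kt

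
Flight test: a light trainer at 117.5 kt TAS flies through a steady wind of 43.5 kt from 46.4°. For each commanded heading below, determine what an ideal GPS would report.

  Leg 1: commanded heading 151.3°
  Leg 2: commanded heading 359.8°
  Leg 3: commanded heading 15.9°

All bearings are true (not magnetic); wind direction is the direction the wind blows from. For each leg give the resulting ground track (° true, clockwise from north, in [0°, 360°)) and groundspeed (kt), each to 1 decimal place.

Leg 1: heading 151.3°; drift +18.1° → track 169.4°, groundspeed 135.4 kt
Leg 2: heading 359.8°; drift -19.8° → track 340.0°, groundspeed 93.1 kt
Leg 3: heading 15.9°; drift -15.4° → track 0.5°, groundspeed 83.0 kt

Leg 1: track=169.4°, groundspeed=135.4 kt
Leg 2: track=340.0°, groundspeed=93.1 kt
Leg 3: track=0.5°, groundspeed=83.0 kt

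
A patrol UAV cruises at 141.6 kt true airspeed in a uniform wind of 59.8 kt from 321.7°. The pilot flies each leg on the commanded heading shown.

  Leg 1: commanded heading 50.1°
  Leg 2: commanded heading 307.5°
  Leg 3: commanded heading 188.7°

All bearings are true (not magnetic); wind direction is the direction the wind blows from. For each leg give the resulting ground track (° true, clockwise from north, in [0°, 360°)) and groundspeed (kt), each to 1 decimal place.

Leg 1: track=73.2°, groundspeed=152.2 kt
Leg 2: track=297.6°, groundspeed=84.9 kt
Leg 3: track=175.2°, groundspeed=187.6 kt

Leg 1: heading 50.1°; drift +23.1° → track 73.2°, groundspeed 152.2 kt
Leg 2: heading 307.5°; drift -9.9° → track 297.6°, groundspeed 84.9 kt
Leg 3: heading 188.7°; drift -13.5° → track 175.2°, groundspeed 187.6 kt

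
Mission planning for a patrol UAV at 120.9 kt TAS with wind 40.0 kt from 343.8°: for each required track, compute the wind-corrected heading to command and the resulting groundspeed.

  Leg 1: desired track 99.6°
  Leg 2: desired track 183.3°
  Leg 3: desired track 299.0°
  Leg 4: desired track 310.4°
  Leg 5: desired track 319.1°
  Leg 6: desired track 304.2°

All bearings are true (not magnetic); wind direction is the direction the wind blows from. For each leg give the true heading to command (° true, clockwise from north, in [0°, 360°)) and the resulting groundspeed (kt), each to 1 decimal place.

Leg 1: heading=82.3°, groundspeed=132.8 kt
Leg 2: heading=189.6°, groundspeed=157.9 kt
Leg 3: heading=312.5°, groundspeed=89.2 kt
Leg 4: heading=320.9°, groundspeed=85.5 kt
Leg 5: heading=327.0°, groundspeed=83.4 kt
Leg 6: heading=316.4°, groundspeed=87.4 kt

Leg 1: desired track 99.6°; wind correction -17.3° → command heading 82.3°, groundspeed 132.8 kt
Leg 2: desired track 183.3°; wind correction +6.3° → command heading 189.6°, groundspeed 157.9 kt
Leg 3: desired track 299.0°; wind correction +13.5° → command heading 312.5°, groundspeed 89.2 kt
Leg 4: desired track 310.4°; wind correction +10.5° → command heading 320.9°, groundspeed 85.5 kt
Leg 5: desired track 319.1°; wind correction +7.9° → command heading 327.0°, groundspeed 83.4 kt
Leg 6: desired track 304.2°; wind correction +12.2° → command heading 316.4°, groundspeed 87.4 kt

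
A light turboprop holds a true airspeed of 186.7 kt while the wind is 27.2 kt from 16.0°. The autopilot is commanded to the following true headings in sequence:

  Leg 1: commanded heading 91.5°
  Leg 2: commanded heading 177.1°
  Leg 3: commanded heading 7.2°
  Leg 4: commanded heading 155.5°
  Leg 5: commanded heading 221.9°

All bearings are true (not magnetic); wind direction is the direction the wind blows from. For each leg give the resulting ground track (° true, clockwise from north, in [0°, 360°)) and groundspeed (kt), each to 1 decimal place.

Leg 1: track=99.8°, groundspeed=181.8 kt
Leg 2: track=179.5°, groundspeed=212.6 kt
Leg 3: track=5.7°, groundspeed=159.9 kt
Leg 4: track=160.4°, groundspeed=208.1 kt
Leg 5: track=218.7°, groundspeed=211.5 kt

Leg 1: heading 91.5°; drift +8.3° → track 99.8°, groundspeed 181.8 kt
Leg 2: heading 177.1°; drift +2.4° → track 179.5°, groundspeed 212.6 kt
Leg 3: heading 7.2°; drift -1.5° → track 5.7°, groundspeed 159.9 kt
Leg 4: heading 155.5°; drift +4.9° → track 160.4°, groundspeed 208.1 kt
Leg 5: heading 221.9°; drift -3.2° → track 218.7°, groundspeed 211.5 kt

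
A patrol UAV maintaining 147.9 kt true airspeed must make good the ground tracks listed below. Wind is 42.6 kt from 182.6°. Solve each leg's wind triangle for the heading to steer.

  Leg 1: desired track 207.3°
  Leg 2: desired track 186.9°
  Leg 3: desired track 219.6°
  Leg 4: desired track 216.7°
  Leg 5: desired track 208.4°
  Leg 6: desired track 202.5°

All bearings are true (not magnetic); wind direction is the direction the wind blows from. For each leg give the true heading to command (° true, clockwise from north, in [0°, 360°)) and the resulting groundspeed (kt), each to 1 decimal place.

Leg 1: heading=200.4°, groundspeed=108.1 kt
Leg 2: heading=185.7°, groundspeed=105.4 kt
Leg 3: heading=209.6°, groundspeed=111.6 kt
Leg 4: heading=207.4°, groundspeed=110.7 kt
Leg 5: heading=201.2°, groundspeed=108.4 kt
Leg 6: heading=196.9°, groundspeed=107.1 kt

Leg 1: desired track 207.3°; wind correction -6.9° → command heading 200.4°, groundspeed 108.1 kt
Leg 2: desired track 186.9°; wind correction -1.2° → command heading 185.7°, groundspeed 105.4 kt
Leg 3: desired track 219.6°; wind correction -10.0° → command heading 209.6°, groundspeed 111.6 kt
Leg 4: desired track 216.7°; wind correction -9.3° → command heading 207.4°, groundspeed 110.7 kt
Leg 5: desired track 208.4°; wind correction -7.2° → command heading 201.2°, groundspeed 108.4 kt
Leg 6: desired track 202.5°; wind correction -5.6° → command heading 196.9°, groundspeed 107.1 kt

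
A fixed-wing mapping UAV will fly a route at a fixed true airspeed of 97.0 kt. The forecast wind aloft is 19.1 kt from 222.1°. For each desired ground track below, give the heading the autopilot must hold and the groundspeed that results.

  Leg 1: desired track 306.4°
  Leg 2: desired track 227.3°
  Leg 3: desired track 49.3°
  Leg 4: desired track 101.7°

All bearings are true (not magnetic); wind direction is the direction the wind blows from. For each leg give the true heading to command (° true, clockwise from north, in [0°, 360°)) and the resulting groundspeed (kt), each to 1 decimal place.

Leg 1: desired track 306.4°; wind correction -11.3° → command heading 295.1°, groundspeed 93.2 kt
Leg 2: desired track 227.3°; wind correction -1.0° → command heading 226.3°, groundspeed 78.0 kt
Leg 3: desired track 49.3°; wind correction +1.4° → command heading 50.7°, groundspeed 115.9 kt
Leg 4: desired track 101.7°; wind correction +9.8° → command heading 111.5°, groundspeed 105.3 kt

Leg 1: heading=295.1°, groundspeed=93.2 kt
Leg 2: heading=226.3°, groundspeed=78.0 kt
Leg 3: heading=50.7°, groundspeed=115.9 kt
Leg 4: heading=111.5°, groundspeed=105.3 kt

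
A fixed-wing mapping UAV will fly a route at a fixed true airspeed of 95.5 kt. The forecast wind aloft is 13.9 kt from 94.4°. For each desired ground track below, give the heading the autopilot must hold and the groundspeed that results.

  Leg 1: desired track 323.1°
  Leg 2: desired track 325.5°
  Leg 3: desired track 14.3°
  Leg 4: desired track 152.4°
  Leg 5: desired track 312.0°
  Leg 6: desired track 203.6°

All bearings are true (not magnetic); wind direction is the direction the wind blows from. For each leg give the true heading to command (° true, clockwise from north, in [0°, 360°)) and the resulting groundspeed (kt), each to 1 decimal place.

Leg 1: heading=329.4°, groundspeed=104.1 kt
Leg 2: heading=332.0°, groundspeed=103.6 kt
Leg 3: heading=22.5°, groundspeed=92.1 kt
Leg 4: heading=145.3°, groundspeed=87.4 kt
Leg 5: heading=317.1°, groundspeed=106.1 kt
Leg 6: heading=195.7°, groundspeed=99.2 kt

Leg 1: desired track 323.1°; wind correction +6.3° → command heading 329.4°, groundspeed 104.1 kt
Leg 2: desired track 325.5°; wind correction +6.5° → command heading 332.0°, groundspeed 103.6 kt
Leg 3: desired track 14.3°; wind correction +8.2° → command heading 22.5°, groundspeed 92.1 kt
Leg 4: desired track 152.4°; wind correction -7.1° → command heading 145.3°, groundspeed 87.4 kt
Leg 5: desired track 312.0°; wind correction +5.1° → command heading 317.1°, groundspeed 106.1 kt
Leg 6: desired track 203.6°; wind correction -7.9° → command heading 195.7°, groundspeed 99.2 kt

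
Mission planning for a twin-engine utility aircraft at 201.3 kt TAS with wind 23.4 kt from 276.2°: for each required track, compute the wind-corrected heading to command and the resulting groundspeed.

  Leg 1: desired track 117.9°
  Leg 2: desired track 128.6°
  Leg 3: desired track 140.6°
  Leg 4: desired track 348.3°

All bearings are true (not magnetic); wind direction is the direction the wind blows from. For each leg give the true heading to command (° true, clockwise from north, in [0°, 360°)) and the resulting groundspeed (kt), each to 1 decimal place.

Leg 1: heading=120.4°, groundspeed=222.9 kt
Leg 2: heading=132.2°, groundspeed=220.7 kt
Leg 3: heading=145.3°, groundspeed=217.4 kt
Leg 4: heading=341.9°, groundspeed=192.9 kt

Leg 1: desired track 117.9°; wind correction +2.5° → command heading 120.4°, groundspeed 222.9 kt
Leg 2: desired track 128.6°; wind correction +3.6° → command heading 132.2°, groundspeed 220.7 kt
Leg 3: desired track 140.6°; wind correction +4.7° → command heading 145.3°, groundspeed 217.4 kt
Leg 4: desired track 348.3°; wind correction -6.4° → command heading 341.9°, groundspeed 192.9 kt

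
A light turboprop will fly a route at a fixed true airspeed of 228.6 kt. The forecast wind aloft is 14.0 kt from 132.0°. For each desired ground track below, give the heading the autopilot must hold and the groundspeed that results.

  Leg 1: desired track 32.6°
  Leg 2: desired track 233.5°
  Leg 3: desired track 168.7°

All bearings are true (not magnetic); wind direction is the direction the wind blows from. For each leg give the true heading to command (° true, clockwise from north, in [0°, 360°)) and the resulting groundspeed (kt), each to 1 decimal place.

Leg 1: desired track 32.6°; wind correction +3.5° → command heading 36.1°, groundspeed 230.5 kt
Leg 2: desired track 233.5°; wind correction -3.4° → command heading 230.1°, groundspeed 231.0 kt
Leg 3: desired track 168.7°; wind correction -2.1° → command heading 166.6°, groundspeed 217.2 kt

Leg 1: heading=36.1°, groundspeed=230.5 kt
Leg 2: heading=230.1°, groundspeed=231.0 kt
Leg 3: heading=166.6°, groundspeed=217.2 kt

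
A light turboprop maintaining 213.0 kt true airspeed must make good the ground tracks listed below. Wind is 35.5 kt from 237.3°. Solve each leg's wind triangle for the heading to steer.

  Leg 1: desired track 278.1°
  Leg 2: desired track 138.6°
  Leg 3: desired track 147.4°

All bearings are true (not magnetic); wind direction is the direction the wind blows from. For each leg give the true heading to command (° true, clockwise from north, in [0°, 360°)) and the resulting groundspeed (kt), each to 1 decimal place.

Leg 1: desired track 278.1°; wind correction -6.3° → command heading 271.8°, groundspeed 184.9 kt
Leg 2: desired track 138.6°; wind correction +9.5° → command heading 148.1°, groundspeed 215.5 kt
Leg 3: desired track 147.4°; wind correction +9.6° → command heading 157.0°, groundspeed 210.0 kt

Leg 1: heading=271.8°, groundspeed=184.9 kt
Leg 2: heading=148.1°, groundspeed=215.5 kt
Leg 3: heading=157.0°, groundspeed=210.0 kt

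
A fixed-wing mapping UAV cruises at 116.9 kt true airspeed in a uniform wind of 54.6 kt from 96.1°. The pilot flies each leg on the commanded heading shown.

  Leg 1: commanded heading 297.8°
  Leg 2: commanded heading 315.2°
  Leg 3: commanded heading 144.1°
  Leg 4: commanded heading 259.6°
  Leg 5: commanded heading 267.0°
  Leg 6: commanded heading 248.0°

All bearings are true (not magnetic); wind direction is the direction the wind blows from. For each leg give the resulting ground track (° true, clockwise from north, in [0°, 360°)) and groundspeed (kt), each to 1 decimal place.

Leg 1: track=290.9°, groundspeed=168.8 kt
Leg 2: track=303.0°, groundspeed=163.0 kt
Leg 3: track=170.9°, groundspeed=90.0 kt
Leg 4: track=264.8°, groundspeed=170.0 kt
Leg 5: track=269.9°, groundspeed=171.0 kt
Leg 6: track=256.9°, groundspeed=167.1 kt

Leg 1: heading 297.8°; drift -6.9° → track 290.9°, groundspeed 168.8 kt
Leg 2: heading 315.2°; drift -12.2° → track 303.0°, groundspeed 163.0 kt
Leg 3: heading 144.1°; drift +26.8° → track 170.9°, groundspeed 90.0 kt
Leg 4: heading 259.6°; drift +5.2° → track 264.8°, groundspeed 170.0 kt
Leg 5: heading 267.0°; drift +2.9° → track 269.9°, groundspeed 171.0 kt
Leg 6: heading 248.0°; drift +8.9° → track 256.9°, groundspeed 167.1 kt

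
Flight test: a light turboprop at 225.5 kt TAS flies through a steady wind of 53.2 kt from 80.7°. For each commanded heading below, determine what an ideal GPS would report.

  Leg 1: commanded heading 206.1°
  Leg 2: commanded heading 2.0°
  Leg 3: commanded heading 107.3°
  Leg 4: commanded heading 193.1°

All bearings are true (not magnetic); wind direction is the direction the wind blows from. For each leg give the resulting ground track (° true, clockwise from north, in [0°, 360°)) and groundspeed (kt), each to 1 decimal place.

Leg 1: heading 206.1°; drift +9.6° → track 215.7°, groundspeed 260.0 kt
Leg 2: heading 2.0°; drift -13.6° → track 348.4°, groundspeed 221.3 kt
Leg 3: heading 107.3°; drift +7.6° → track 114.9°, groundspeed 179.5 kt
Leg 4: heading 193.1°; drift +11.3° → track 204.4°, groundspeed 250.6 kt

Leg 1: track=215.7°, groundspeed=260.0 kt
Leg 2: track=348.4°, groundspeed=221.3 kt
Leg 3: track=114.9°, groundspeed=179.5 kt
Leg 4: track=204.4°, groundspeed=250.6 kt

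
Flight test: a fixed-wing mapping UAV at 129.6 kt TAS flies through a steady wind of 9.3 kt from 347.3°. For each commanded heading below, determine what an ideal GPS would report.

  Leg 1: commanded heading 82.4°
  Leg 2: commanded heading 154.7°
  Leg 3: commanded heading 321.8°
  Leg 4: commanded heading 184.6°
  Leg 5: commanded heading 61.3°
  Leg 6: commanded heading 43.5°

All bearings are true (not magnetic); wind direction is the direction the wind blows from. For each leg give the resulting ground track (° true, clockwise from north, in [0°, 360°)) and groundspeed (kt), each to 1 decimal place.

Leg 1: heading 82.4°; drift +4.1° → track 86.5°, groundspeed 130.8 kt
Leg 2: heading 154.7°; drift +0.8° → track 155.5°, groundspeed 138.7 kt
Leg 3: heading 321.8°; drift -1.9° → track 319.9°, groundspeed 121.3 kt
Leg 4: heading 184.6°; drift -1.1° → track 183.5°, groundspeed 138.5 kt
Leg 5: heading 61.3°; drift +4.0° → track 65.3°, groundspeed 127.4 kt
Leg 6: heading 43.5°; drift +3.6° → track 47.1°, groundspeed 124.7 kt

Leg 1: track=86.5°, groundspeed=130.8 kt
Leg 2: track=155.5°, groundspeed=138.7 kt
Leg 3: track=319.9°, groundspeed=121.3 kt
Leg 4: track=183.5°, groundspeed=138.5 kt
Leg 5: track=65.3°, groundspeed=127.4 kt
Leg 6: track=47.1°, groundspeed=124.7 kt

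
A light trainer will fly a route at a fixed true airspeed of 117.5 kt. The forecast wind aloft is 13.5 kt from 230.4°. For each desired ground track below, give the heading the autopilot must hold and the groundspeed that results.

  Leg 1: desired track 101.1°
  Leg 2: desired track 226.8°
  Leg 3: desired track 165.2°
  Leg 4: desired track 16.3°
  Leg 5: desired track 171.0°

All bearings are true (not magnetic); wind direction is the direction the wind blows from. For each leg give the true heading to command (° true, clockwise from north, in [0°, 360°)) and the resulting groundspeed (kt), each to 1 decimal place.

Leg 1: desired track 101.1°; wind correction +5.1° → command heading 106.2°, groundspeed 125.6 kt
Leg 2: desired track 226.8°; wind correction +0.4° → command heading 227.2°, groundspeed 104.0 kt
Leg 3: desired track 165.2°; wind correction +6.0° → command heading 171.2°, groundspeed 111.2 kt
Leg 4: desired track 16.3°; wind correction -3.7° → command heading 12.6°, groundspeed 128.4 kt
Leg 5: desired track 171.0°; wind correction +5.7° → command heading 176.7°, groundspeed 110.1 kt

Leg 1: heading=106.2°, groundspeed=125.6 kt
Leg 2: heading=227.2°, groundspeed=104.0 kt
Leg 3: heading=171.2°, groundspeed=111.2 kt
Leg 4: heading=12.6°, groundspeed=128.4 kt
Leg 5: heading=176.7°, groundspeed=110.1 kt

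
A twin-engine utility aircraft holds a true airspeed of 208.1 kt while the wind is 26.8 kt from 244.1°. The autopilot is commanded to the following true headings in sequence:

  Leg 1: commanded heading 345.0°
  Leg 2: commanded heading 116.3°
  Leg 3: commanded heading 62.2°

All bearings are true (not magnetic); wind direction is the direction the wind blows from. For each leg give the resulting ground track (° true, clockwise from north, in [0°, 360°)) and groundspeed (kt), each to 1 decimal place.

Leg 1: track=352.0°, groundspeed=214.8 kt
Leg 2: track=110.9°, groundspeed=225.5 kt
Leg 3: track=62.4°, groundspeed=234.9 kt

Leg 1: heading 345.0°; drift +7.0° → track 352.0°, groundspeed 214.8 kt
Leg 2: heading 116.3°; drift -5.4° → track 110.9°, groundspeed 225.5 kt
Leg 3: heading 62.2°; drift +0.2° → track 62.4°, groundspeed 234.9 kt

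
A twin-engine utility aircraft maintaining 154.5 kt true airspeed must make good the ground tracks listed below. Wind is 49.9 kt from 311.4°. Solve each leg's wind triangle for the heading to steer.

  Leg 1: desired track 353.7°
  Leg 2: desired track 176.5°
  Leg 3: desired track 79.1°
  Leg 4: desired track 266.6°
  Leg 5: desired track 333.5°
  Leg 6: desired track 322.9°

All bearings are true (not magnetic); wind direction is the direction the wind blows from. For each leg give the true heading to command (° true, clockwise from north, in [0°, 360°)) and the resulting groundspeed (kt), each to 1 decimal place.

Leg 1: desired track 353.7°; wind correction -12.6° → command heading 341.1°, groundspeed 113.9 kt
Leg 2: desired track 176.5°; wind correction +13.2° → command heading 189.7°, groundspeed 185.6 kt
Leg 3: desired track 79.1°; wind correction -14.8° → command heading 64.3°, groundspeed 179.9 kt
Leg 4: desired track 266.6°; wind correction +13.2° → command heading 279.8°, groundspeed 115.0 kt
Leg 5: desired track 333.5°; wind correction -7.0° → command heading 326.5°, groundspeed 107.1 kt
Leg 6: desired track 322.9°; wind correction -3.7° → command heading 319.2°, groundspeed 105.3 kt

Leg 1: heading=341.1°, groundspeed=113.9 kt
Leg 2: heading=189.7°, groundspeed=185.6 kt
Leg 3: heading=64.3°, groundspeed=179.9 kt
Leg 4: heading=279.8°, groundspeed=115.0 kt
Leg 5: heading=326.5°, groundspeed=107.1 kt
Leg 6: heading=319.2°, groundspeed=105.3 kt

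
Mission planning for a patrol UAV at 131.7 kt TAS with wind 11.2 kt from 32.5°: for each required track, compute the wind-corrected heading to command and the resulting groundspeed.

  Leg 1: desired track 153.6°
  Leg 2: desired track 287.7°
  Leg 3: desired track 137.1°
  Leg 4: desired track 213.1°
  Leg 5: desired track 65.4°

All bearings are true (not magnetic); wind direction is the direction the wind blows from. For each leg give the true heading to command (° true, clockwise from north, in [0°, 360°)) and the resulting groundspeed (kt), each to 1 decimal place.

Leg 1: desired track 153.6°; wind correction -4.2° → command heading 149.4°, groundspeed 137.1 kt
Leg 2: desired track 287.7°; wind correction +4.7° → command heading 292.4°, groundspeed 134.1 kt
Leg 3: desired track 137.1°; wind correction -4.7° → command heading 132.4°, groundspeed 134.1 kt
Leg 4: desired track 213.1°; wind correction +0.1° → command heading 213.2°, groundspeed 142.9 kt
Leg 5: desired track 65.4°; wind correction -2.6° → command heading 62.8°, groundspeed 122.2 kt

Leg 1: heading=149.4°, groundspeed=137.1 kt
Leg 2: heading=292.4°, groundspeed=134.1 kt
Leg 3: heading=132.4°, groundspeed=134.1 kt
Leg 4: heading=213.2°, groundspeed=142.9 kt
Leg 5: heading=62.8°, groundspeed=122.2 kt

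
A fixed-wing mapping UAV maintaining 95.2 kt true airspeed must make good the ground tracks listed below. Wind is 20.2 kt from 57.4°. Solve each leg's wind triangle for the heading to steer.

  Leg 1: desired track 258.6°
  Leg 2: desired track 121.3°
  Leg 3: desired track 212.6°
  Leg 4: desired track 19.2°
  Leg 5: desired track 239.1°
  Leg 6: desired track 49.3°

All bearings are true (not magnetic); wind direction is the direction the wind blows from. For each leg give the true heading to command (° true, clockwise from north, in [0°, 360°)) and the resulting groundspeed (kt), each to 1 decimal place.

Leg 1: desired track 258.6°; wind correction +4.4° → command heading 263.0°, groundspeed 113.8 kt
Leg 2: desired track 121.3°; wind correction -11.0° → command heading 110.3°, groundspeed 84.6 kt
Leg 3: desired track 212.6°; wind correction -5.1° → command heading 207.5°, groundspeed 113.2 kt
Leg 4: desired track 19.2°; wind correction +7.5° → command heading 26.7°, groundspeed 78.5 kt
Leg 5: desired track 239.1°; wind correction +0.4° → command heading 239.5°, groundspeed 115.4 kt
Leg 6: desired track 49.3°; wind correction +1.7° → command heading 51.0°, groundspeed 75.2 kt

Leg 1: heading=263.0°, groundspeed=113.8 kt
Leg 2: heading=110.3°, groundspeed=84.6 kt
Leg 3: heading=207.5°, groundspeed=113.2 kt
Leg 4: heading=26.7°, groundspeed=78.5 kt
Leg 5: heading=239.5°, groundspeed=115.4 kt
Leg 6: heading=51.0°, groundspeed=75.2 kt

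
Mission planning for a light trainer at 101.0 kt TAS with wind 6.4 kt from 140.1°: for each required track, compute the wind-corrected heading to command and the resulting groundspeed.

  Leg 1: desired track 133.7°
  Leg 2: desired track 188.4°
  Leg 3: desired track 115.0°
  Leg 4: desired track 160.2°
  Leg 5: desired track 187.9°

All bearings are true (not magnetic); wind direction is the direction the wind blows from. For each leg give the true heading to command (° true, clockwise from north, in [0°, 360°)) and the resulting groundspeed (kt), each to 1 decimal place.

Leg 1: heading=134.1°, groundspeed=94.6 kt
Leg 2: heading=185.7°, groundspeed=96.6 kt
Leg 3: heading=116.5°, groundspeed=95.2 kt
Leg 4: heading=159.0°, groundspeed=95.0 kt
Leg 5: heading=185.2°, groundspeed=96.6 kt

Leg 1: desired track 133.7°; wind correction +0.4° → command heading 134.1°, groundspeed 94.6 kt
Leg 2: desired track 188.4°; wind correction -2.7° → command heading 185.7°, groundspeed 96.6 kt
Leg 3: desired track 115.0°; wind correction +1.5° → command heading 116.5°, groundspeed 95.2 kt
Leg 4: desired track 160.2°; wind correction -1.2° → command heading 159.0°, groundspeed 95.0 kt
Leg 5: desired track 187.9°; wind correction -2.7° → command heading 185.2°, groundspeed 96.6 kt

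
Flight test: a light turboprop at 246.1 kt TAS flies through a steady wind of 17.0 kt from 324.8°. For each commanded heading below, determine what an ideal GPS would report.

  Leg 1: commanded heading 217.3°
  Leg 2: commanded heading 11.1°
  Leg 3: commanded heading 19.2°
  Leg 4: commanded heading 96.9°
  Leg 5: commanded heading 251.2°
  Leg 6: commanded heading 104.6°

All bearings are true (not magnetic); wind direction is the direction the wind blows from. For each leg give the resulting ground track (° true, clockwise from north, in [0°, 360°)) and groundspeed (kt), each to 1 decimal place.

Leg 1: heading 217.3°; drift -3.7° → track 213.6°, groundspeed 251.7 kt
Leg 2: heading 11.1°; drift +3.0° → track 14.1°, groundspeed 234.7 kt
Leg 3: heading 19.2°; drift +3.3° → track 22.5°, groundspeed 236.6 kt
Leg 4: heading 96.9°; drift +2.8° → track 99.7°, groundspeed 257.8 kt
Leg 5: heading 251.2°; drift -3.9° → track 247.3°, groundspeed 241.9 kt
Leg 6: heading 104.6°; drift +2.4° → track 107.0°, groundspeed 259.3 kt

Leg 1: track=213.6°, groundspeed=251.7 kt
Leg 2: track=14.1°, groundspeed=234.7 kt
Leg 3: track=22.5°, groundspeed=236.6 kt
Leg 4: track=99.7°, groundspeed=257.8 kt
Leg 5: track=247.3°, groundspeed=241.9 kt
Leg 6: track=107.0°, groundspeed=259.3 kt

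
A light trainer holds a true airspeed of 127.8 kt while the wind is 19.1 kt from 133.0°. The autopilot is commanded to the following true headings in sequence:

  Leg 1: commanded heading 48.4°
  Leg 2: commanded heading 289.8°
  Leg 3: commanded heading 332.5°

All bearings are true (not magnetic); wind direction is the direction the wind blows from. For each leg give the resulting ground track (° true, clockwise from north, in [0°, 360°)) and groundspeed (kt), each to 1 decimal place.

Leg 1: heading 48.4°; drift -8.6° → track 39.8°, groundspeed 127.4 kt
Leg 2: heading 289.8°; drift +3.0° → track 292.8°, groundspeed 145.6 kt
Leg 3: heading 332.5°; drift -2.5° → track 330.0°, groundspeed 145.9 kt

Leg 1: track=39.8°, groundspeed=127.4 kt
Leg 2: track=292.8°, groundspeed=145.6 kt
Leg 3: track=330.0°, groundspeed=145.9 kt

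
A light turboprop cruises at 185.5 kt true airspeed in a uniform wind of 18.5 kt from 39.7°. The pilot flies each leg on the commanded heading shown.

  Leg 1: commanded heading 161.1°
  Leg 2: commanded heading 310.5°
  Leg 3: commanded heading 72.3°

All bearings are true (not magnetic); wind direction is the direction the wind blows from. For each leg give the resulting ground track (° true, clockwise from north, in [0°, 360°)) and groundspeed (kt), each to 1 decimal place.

Leg 1: heading 161.1°; drift +4.6° → track 165.7°, groundspeed 195.8 kt
Leg 2: heading 310.5°; drift -5.7° → track 304.8°, groundspeed 186.2 kt
Leg 3: heading 72.3°; drift +3.4° → track 75.7°, groundspeed 170.2 kt

Leg 1: track=165.7°, groundspeed=195.8 kt
Leg 2: track=304.8°, groundspeed=186.2 kt
Leg 3: track=75.7°, groundspeed=170.2 kt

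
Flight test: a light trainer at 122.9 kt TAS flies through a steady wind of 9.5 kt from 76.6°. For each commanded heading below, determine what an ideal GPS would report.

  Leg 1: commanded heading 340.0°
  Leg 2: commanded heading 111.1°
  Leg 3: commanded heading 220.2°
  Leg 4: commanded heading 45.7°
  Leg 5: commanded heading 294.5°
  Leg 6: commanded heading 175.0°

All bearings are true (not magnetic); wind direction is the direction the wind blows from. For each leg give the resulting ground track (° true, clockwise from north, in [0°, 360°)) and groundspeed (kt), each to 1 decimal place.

Leg 1: track=335.6°, groundspeed=124.4 kt
Leg 2: track=113.8°, groundspeed=115.2 kt
Leg 3: track=222.7°, groundspeed=130.7 kt
Leg 4: track=43.3°, groundspeed=114.9 kt
Leg 5: track=291.9°, groundspeed=130.5 kt
Leg 6: track=179.3°, groundspeed=124.6 kt

Leg 1: heading 340.0°; drift -4.4° → track 335.6°, groundspeed 124.4 kt
Leg 2: heading 111.1°; drift +2.7° → track 113.8°, groundspeed 115.2 kt
Leg 3: heading 220.2°; drift +2.5° → track 222.7°, groundspeed 130.7 kt
Leg 4: heading 45.7°; drift -2.4° → track 43.3°, groundspeed 114.9 kt
Leg 5: heading 294.5°; drift -2.6° → track 291.9°, groundspeed 130.5 kt
Leg 6: heading 175.0°; drift +4.3° → track 179.3°, groundspeed 124.6 kt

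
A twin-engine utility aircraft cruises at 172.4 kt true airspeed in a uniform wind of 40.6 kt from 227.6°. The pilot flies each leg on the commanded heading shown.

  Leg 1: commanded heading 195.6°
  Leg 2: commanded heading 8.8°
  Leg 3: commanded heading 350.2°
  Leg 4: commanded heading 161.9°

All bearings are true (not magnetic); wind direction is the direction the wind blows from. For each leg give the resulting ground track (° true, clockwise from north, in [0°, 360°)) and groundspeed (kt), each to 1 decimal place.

Leg 1: heading 195.6°; drift -8.9° → track 186.7°, groundspeed 139.6 kt
Leg 2: heading 8.8°; drift +7.1° → track 15.9°, groundspeed 205.6 kt
Leg 3: heading 350.2°; drift +10.0° → track 0.2°, groundspeed 197.3 kt
Leg 4: heading 161.9°; drift -13.4° → track 148.5°, groundspeed 160.0 kt

Leg 1: track=186.7°, groundspeed=139.6 kt
Leg 2: track=15.9°, groundspeed=205.6 kt
Leg 3: track=0.2°, groundspeed=197.3 kt
Leg 4: track=148.5°, groundspeed=160.0 kt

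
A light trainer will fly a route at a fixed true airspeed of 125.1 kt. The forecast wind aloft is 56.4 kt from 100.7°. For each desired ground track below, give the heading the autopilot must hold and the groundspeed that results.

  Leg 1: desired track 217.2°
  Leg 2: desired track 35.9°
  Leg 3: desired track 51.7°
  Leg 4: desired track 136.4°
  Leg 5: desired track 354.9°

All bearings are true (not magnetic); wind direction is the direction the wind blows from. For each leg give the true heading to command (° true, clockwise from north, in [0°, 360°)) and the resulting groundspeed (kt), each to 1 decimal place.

Leg 1: desired track 217.2°; wind correction -23.8° → command heading 193.4°, groundspeed 139.6 kt
Leg 2: desired track 35.9°; wind correction +24.1° → command heading 60.0°, groundspeed 90.2 kt
Leg 3: desired track 51.7°; wind correction +19.9° → command heading 71.6°, groundspeed 80.6 kt
Leg 4: desired track 136.4°; wind correction -15.3° → command heading 121.1°, groundspeed 74.9 kt
Leg 5: desired track 354.9°; wind correction +25.7° → command heading 20.6°, groundspeed 128.1 kt

Leg 1: heading=193.4°, groundspeed=139.6 kt
Leg 2: heading=60.0°, groundspeed=90.2 kt
Leg 3: heading=71.6°, groundspeed=80.6 kt
Leg 4: heading=121.1°, groundspeed=74.9 kt
Leg 5: heading=20.6°, groundspeed=128.1 kt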